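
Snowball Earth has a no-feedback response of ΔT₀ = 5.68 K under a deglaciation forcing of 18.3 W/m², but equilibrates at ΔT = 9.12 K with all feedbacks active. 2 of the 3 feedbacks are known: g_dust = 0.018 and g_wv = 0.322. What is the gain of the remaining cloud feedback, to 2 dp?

Amplification A = ΔT/ΔT₀ = 9.12/5.68 = 1.606.
Total gain g = 1 − 1/A = 1 − 1/1.606 = 0.3773.
Known gains sum to 0.018 + 0.322 = 0.34.
g_cld = 0.3773 − 0.34 = 0.04.

0.04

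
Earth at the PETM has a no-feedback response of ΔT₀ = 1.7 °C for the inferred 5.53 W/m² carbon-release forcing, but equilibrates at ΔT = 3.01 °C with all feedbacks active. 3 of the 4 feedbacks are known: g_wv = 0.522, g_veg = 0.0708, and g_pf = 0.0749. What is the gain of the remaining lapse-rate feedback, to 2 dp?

-0.23

Amplification A = ΔT/ΔT₀ = 3.01/1.7 = 1.771.
Total gain g = 1 − 1/A = 1 − 1/1.771 = 0.4353.
Known gains sum to 0.522 + 0.0708 + 0.0749 = 0.6677.
g_lr = 0.4353 − 0.6677 = -0.23.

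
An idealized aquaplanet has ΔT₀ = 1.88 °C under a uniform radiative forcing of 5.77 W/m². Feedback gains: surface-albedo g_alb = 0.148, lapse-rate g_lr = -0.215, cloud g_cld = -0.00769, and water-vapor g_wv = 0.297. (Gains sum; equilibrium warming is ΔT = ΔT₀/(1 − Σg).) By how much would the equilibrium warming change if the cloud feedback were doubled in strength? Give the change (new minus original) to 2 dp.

Original: g = 0.22231, ΔT = 1.88/(1−0.22231) = 2.4174 °C.
With doubled cloud: g' = 0.21462, ΔT' = 1.88/(1−0.21462) = 2.3937 °C.
Change = 2.3937 − 2.4174 = -0.02 °C.

-0.02 °C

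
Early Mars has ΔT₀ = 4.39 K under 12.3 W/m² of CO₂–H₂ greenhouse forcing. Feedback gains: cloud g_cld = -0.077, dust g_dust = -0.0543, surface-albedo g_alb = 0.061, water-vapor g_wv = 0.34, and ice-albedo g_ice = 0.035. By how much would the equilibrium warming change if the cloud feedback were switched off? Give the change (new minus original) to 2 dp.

0.79 K

Original: g = 0.3047, ΔT = 4.39/(1−0.3047) = 6.3138 K.
Without cloud: g' = 0.3817, ΔT' = 4.39/(1−0.3817) = 7.1001 K.
Change = 7.1001 − 6.3138 = 0.79 K.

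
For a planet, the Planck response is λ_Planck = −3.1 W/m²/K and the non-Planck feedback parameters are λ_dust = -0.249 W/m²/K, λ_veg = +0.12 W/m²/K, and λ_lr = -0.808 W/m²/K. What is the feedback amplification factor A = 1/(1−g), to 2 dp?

0.77

Convert to gains: g_dust = -0.249/3.1 = -0.08032; g_veg = 0.12/3.1 = 0.03871; g_lr = -0.808/3.1 = -0.2606.
Total gain g = -0.30221.
A = 1/(1 + 0.30221) = 0.77.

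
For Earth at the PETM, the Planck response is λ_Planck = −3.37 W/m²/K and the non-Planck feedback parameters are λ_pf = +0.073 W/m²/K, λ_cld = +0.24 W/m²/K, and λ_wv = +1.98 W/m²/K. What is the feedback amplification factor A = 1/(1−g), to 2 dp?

3.13

Convert to gains: g_pf = 0.073/3.37 = 0.02166; g_cld = 0.24/3.37 = 0.07122; g_wv = 1.98/3.37 = 0.5875.
Total gain g = 0.68038.
A = 1/(1 − 0.68038) = 3.13.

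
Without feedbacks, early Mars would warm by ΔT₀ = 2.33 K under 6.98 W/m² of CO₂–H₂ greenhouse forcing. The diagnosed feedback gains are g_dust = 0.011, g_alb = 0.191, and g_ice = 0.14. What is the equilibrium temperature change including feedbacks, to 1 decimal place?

3.5 K

Total gain g = 0.011 + 0.191 + 0.14 = 0.342.
Amplification A = 1/(1 − 0.342) = 1.52.
ΔT = 2.33 × 1.52 = 3.5 K.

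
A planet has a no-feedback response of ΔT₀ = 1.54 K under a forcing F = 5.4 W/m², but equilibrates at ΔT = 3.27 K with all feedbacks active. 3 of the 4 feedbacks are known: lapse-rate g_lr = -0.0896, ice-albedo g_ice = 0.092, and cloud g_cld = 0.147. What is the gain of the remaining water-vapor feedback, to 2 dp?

0.38

Amplification A = ΔT/ΔT₀ = 3.27/1.54 = 2.123.
Total gain g = 1 − 1/A = 1 − 1/2.123 = 0.529.
Known gains sum to -0.0896 + 0.092 + 0.147 = 0.1494.
g_wv = 0.529 − 0.1494 = 0.38.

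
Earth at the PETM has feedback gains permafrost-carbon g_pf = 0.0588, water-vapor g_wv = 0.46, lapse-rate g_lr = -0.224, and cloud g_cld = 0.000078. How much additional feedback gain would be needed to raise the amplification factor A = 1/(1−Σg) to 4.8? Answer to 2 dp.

Current total gain = 0.294878.
Target gain for A = 4.8: g* = 1 − 1/4.8 = 0.7917.
Additional gain needed = 0.7917 − 0.294878 = 0.50.

0.50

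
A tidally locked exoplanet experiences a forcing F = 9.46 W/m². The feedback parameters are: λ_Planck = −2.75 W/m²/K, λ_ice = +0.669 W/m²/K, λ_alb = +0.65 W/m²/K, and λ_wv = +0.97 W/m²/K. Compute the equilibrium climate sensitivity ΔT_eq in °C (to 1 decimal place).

20.5 °C

Net feedback parameter λ = (−2.75) + (+0.669) + (+0.65) + (+0.97) = -0.461 W/m²/K.
ΔT = −F/λ = −9.46/(-0.461) = 20.5 °C.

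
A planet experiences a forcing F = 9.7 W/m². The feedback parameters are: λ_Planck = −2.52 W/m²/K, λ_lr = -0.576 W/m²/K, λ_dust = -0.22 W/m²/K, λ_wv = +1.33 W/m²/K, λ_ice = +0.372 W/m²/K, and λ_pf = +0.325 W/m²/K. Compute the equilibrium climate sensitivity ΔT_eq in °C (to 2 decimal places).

7.53 °C

Net feedback parameter λ = (−2.52) + (-0.576) + (-0.22) + (+1.33) + (+0.372) + (+0.325) = -1.289 W/m²/K.
ΔT = −F/λ = −9.7/(-1.289) = 7.53 °C.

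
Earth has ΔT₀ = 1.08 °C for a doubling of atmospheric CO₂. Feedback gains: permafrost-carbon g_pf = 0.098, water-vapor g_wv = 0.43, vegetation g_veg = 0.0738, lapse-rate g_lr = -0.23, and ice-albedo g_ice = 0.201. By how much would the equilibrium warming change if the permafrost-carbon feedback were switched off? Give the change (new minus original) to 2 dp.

Original: g = 0.5728, ΔT = 1.08/(1−0.5728) = 2.5281 °C.
Without permafrost-carbon: g' = 0.4748, ΔT' = 1.08/(1−0.4748) = 2.0564 °C.
Change = 2.0564 − 2.5281 = -0.47 °C.

-0.47 °C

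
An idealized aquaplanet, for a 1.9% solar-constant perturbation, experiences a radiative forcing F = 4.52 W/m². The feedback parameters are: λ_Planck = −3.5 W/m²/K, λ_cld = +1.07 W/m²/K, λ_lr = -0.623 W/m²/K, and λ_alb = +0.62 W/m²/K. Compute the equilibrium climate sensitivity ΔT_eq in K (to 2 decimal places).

Net feedback parameter λ = (−3.5) + (+1.07) + (-0.623) + (+0.62) = -2.433 W/m²/K.
ΔT = −F/λ = −4.52/(-2.433) = 1.86 K.

1.86 K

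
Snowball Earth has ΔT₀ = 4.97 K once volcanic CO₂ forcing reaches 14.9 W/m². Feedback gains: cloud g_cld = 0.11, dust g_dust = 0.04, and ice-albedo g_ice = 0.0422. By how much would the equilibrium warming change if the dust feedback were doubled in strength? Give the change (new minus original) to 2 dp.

Original: g = 0.1922, ΔT = 4.97/(1−0.1922) = 6.1525 K.
With doubled dust: g' = 0.2322, ΔT' = 4.97/(1−0.2322) = 6.4730 K.
Change = 6.4730 − 6.1525 = 0.32 K.

0.32 K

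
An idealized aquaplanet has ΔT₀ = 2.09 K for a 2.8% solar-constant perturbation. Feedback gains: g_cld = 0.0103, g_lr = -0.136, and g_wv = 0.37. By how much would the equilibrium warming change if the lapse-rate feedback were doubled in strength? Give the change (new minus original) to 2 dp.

Original: g = 0.2443, ΔT = 2.09/(1−0.2443) = 2.7656 K.
With doubled lapse-rate: g' = 0.1083, ΔT' = 2.09/(1−0.1083) = 2.3438 K.
Change = 2.3438 − 2.7656 = -0.42 K.

-0.42 K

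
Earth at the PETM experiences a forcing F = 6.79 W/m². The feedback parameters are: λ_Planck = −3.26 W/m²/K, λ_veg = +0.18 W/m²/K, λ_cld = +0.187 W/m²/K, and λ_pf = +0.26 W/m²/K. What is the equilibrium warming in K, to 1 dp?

Net feedback parameter λ = (−3.26) + (+0.18) + (+0.187) + (+0.26) = -2.633 W/m²/K.
ΔT = −F/λ = −6.79/(-2.633) = 2.6 K.

2.6 K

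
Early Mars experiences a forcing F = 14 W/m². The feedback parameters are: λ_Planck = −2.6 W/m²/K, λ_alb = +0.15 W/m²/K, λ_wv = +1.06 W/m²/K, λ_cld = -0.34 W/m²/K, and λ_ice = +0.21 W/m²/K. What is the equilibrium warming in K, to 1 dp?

Net feedback parameter λ = (−2.6) + (+0.15) + (+1.06) + (-0.34) + (+0.21) = -1.52 W/m²/K.
ΔT = −F/λ = −14/(-1.52) = 9.2 K.

9.2 K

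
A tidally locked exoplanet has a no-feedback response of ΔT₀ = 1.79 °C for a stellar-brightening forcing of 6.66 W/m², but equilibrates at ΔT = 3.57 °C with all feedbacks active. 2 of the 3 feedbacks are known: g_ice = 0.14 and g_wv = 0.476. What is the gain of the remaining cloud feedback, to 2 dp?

Amplification A = ΔT/ΔT₀ = 3.57/1.79 = 1.994.
Total gain g = 1 − 1/A = 1 − 1/1.994 = 0.4985.
Known gains sum to 0.14 + 0.476 = 0.616.
g_cld = 0.4985 − 0.616 = -0.12.

-0.12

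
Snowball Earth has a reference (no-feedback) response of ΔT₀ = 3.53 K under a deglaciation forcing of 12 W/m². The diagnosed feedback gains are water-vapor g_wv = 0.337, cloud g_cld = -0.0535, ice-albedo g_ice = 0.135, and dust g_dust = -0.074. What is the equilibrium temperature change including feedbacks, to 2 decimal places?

5.39 K

Total gain g = 0.337 − 0.0535 + 0.135 − 0.074 = 0.3445.
Amplification A = 1/(1 − 0.3445) = 1.526.
ΔT = 3.53 × 1.526 = 5.39 K.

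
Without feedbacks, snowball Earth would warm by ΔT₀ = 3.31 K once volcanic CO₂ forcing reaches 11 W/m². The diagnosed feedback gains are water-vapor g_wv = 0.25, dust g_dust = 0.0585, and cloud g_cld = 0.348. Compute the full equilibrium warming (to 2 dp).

9.64 K

Total gain g = 0.25 + 0.0585 + 0.348 = 0.6565.
Amplification A = 1/(1 − 0.6565) = 2.911.
ΔT = 3.31 × 2.911 = 9.64 K.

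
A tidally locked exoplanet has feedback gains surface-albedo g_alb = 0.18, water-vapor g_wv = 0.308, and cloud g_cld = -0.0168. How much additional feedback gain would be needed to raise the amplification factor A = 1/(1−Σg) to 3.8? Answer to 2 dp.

Current total gain = 0.4712.
Target gain for A = 3.8: g* = 1 − 1/3.8 = 0.7368.
Additional gain needed = 0.7368 − 0.4712 = 0.27.

0.27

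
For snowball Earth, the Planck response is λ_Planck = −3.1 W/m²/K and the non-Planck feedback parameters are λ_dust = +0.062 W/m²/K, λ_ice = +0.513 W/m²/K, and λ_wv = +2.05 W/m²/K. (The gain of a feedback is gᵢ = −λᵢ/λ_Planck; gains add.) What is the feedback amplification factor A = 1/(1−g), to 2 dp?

6.53

Convert to gains: g_dust = 0.062/3.1 = 0.02; g_ice = 0.513/3.1 = 0.1655; g_wv = 2.05/3.1 = 0.6613.
Total gain g = 0.8468.
A = 1/(1 − 0.8468) = 6.53.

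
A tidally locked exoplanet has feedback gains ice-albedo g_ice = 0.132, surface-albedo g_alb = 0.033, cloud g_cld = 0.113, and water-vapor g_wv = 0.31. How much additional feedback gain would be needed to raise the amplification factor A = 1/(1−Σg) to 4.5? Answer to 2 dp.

0.19

Current total gain = 0.588.
Target gain for A = 4.5: g* = 1 − 1/4.5 = 0.7778.
Additional gain needed = 0.7778 − 0.588 = 0.19.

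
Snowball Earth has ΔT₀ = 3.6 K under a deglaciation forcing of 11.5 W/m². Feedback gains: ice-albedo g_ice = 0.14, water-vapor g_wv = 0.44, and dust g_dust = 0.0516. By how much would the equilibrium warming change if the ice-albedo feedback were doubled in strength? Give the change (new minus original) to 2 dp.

5.99 K

Original: g = 0.6316, ΔT = 3.6/(1−0.6316) = 9.7720 K.
With doubled ice-albedo: g' = 0.7716, ΔT' = 3.6/(1−0.7716) = 15.7618 K.
Change = 15.7618 − 9.7720 = 5.99 K.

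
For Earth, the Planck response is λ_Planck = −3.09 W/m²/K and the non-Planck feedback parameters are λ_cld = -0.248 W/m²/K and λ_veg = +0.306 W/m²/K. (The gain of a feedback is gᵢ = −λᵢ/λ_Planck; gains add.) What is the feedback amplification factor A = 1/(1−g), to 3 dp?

1.019

Convert to gains: g_cld = -0.248/3.09 = -0.08026; g_veg = 0.306/3.09 = 0.09903.
Total gain g = 0.01877.
A = 1/(1 − 0.01877) = 1.019.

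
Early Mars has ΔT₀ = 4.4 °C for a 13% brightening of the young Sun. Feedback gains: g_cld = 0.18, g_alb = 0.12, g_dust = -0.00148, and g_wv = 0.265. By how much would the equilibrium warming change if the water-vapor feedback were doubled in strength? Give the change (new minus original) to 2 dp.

15.58 °C

Original: g = 0.56352, ΔT = 4.4/(1−0.56352) = 10.0806 °C.
With doubled water-vapor: g' = 0.82852, ΔT' = 4.4/(1−0.82852) = 25.6590 °C.
Change = 25.6590 − 10.0806 = 15.58 °C.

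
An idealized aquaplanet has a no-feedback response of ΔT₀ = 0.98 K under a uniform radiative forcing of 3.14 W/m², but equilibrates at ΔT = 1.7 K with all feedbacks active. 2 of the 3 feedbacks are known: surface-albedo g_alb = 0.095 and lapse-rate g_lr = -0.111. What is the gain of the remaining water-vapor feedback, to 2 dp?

0.44

Amplification A = ΔT/ΔT₀ = 1.7/0.98 = 1.735.
Total gain g = 1 − 1/A = 1 − 1/1.735 = 0.4236.
Known gains sum to 0.095 − 0.111 = -0.016.
g_wv = 0.4236 + 0.016 = 0.44.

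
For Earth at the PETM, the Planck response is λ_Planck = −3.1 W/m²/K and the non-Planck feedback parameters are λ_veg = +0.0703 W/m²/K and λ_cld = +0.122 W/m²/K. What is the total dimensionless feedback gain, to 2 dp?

Convert to gains: g_veg = 0.0703/3.1 = 0.02268; g_cld = 0.122/3.1 = 0.03935.
Total gain g = 0.06203.

0.06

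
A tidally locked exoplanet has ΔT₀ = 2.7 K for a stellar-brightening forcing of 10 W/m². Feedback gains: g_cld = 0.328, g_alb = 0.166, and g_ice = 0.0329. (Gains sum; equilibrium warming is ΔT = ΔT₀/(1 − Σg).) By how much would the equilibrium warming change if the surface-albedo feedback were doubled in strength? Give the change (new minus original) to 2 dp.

Original: g = 0.5269, ΔT = 2.7/(1−0.5269) = 5.7070 K.
With doubled surface-albedo: g' = 0.6929, ΔT' = 2.7/(1−0.6929) = 8.7919 K.
Change = 8.7919 − 5.7070 = 3.08 K.

3.08 K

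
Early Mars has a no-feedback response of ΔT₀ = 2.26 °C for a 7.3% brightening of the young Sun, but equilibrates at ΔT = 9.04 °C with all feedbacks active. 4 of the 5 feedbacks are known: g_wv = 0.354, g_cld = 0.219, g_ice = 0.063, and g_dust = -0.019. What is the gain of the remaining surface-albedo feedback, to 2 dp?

Amplification A = ΔT/ΔT₀ = 9.04/2.26 = 4.
Total gain g = 1 − 1/A = 1 − 1/4 = 0.75.
Known gains sum to 0.354 + 0.219 + 0.063 − 0.019 = 0.617.
g_alb = 0.75 − 0.617 = 0.13.

0.13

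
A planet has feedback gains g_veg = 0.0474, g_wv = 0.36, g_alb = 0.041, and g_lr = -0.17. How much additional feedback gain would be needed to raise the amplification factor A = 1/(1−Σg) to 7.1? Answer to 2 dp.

0.58

Current total gain = 0.2784.
Target gain for A = 7.1: g* = 1 − 1/7.1 = 0.8592.
Additional gain needed = 0.8592 − 0.2784 = 0.58.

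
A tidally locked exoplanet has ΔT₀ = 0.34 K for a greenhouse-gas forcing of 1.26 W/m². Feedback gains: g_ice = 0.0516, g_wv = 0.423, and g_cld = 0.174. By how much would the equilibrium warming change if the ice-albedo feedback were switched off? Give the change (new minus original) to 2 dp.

Original: g = 0.6486, ΔT = 0.34/(1−0.6486) = 0.9676 K.
Without ice-albedo: g' = 0.597, ΔT' = 0.34/(1−0.597) = 0.8437 K.
Change = 0.8437 − 0.9676 = -0.12 K.

-0.12 K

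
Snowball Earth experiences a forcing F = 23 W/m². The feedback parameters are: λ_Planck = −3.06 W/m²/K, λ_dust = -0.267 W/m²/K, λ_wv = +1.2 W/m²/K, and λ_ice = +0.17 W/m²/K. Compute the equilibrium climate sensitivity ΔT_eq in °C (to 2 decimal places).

Net feedback parameter λ = (−3.06) + (-0.267) + (+1.2) + (+0.17) = -1.957 W/m²/K.
ΔT = −F/λ = −23/(-1.957) = 11.75 °C.

11.75 °C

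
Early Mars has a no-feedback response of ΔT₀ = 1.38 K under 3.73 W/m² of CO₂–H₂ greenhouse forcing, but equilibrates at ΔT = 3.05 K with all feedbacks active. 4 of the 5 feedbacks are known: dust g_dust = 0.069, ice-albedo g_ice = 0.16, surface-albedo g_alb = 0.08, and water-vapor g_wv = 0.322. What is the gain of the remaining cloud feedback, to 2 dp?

Amplification A = ΔT/ΔT₀ = 3.05/1.38 = 2.21.
Total gain g = 1 − 1/A = 1 − 1/2.21 = 0.5475.
Known gains sum to 0.069 + 0.16 + 0.08 + 0.322 = 0.631.
g_cld = 0.5475 − 0.631 = -0.08.

-0.08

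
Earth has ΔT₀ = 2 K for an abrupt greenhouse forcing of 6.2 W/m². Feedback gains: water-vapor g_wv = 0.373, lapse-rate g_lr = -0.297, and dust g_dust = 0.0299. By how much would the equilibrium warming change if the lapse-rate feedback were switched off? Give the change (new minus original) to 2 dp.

1.11 K

Original: g = 0.1059, ΔT = 2/(1−0.1059) = 2.2369 K.
Without lapse-rate: g' = 0.4029, ΔT' = 2/(1−0.4029) = 3.3495 K.
Change = 3.3495 − 2.2369 = 1.11 K.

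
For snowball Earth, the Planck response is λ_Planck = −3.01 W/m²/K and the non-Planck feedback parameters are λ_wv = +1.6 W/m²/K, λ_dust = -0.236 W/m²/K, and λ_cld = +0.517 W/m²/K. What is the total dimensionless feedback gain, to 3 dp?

Convert to gains: g_wv = 1.6/3.01 = 0.5316; g_dust = -0.236/3.01 = -0.07841; g_cld = 0.517/3.01 = 0.1718.
Total gain g = 0.62499.

0.625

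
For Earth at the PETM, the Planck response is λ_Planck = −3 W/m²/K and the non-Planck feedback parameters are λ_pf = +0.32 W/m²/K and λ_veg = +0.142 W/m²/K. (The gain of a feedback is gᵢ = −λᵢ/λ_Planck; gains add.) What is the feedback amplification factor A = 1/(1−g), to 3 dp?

Convert to gains: g_pf = 0.32/3 = 0.1067; g_veg = 0.142/3 = 0.04733.
Total gain g = 0.15403.
A = 1/(1 − 0.15403) = 1.182.

1.182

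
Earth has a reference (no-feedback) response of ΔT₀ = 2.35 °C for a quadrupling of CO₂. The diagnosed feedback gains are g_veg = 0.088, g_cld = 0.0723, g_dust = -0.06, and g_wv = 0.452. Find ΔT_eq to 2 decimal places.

Total gain g = 0.088 + 0.0723 − 0.06 + 0.452 = 0.5523.
Amplification A = 1/(1 − 0.5523) = 2.234.
ΔT = 2.35 × 2.234 = 5.25 °C.

5.25 °C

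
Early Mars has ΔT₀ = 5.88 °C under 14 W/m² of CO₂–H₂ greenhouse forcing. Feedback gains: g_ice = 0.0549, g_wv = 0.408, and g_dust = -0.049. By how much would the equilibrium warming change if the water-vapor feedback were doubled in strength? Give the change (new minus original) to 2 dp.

22.98 °C

Original: g = 0.4139, ΔT = 5.88/(1−0.4139) = 10.0324 °C.
With doubled water-vapor: g' = 0.8219, ΔT' = 5.88/(1−0.8219) = 33.0152 °C.
Change = 33.0152 − 10.0324 = 22.98 °C.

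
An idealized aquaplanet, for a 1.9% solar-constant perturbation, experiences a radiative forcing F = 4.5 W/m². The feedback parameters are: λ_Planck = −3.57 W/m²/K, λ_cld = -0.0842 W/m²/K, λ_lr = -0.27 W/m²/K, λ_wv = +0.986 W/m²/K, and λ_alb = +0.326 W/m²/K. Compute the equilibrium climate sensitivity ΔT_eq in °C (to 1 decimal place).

Net feedback parameter λ = (−3.57) + (-0.0842) + (-0.27) + (+0.986) + (+0.326) = -2.6122 W/m²/K.
ΔT = −F/λ = −4.5/(-2.6122) = 1.7 °C.

1.7 °C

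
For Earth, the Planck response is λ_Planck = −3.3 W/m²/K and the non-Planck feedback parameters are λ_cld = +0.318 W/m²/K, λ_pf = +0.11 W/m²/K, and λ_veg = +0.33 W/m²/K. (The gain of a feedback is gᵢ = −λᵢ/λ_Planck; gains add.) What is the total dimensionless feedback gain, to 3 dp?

0.230

Convert to gains: g_cld = 0.318/3.3 = 0.09636; g_pf = 0.11/3.3 = 0.03333; g_veg = 0.33/3.3 = 0.1.
Total gain g = 0.22969.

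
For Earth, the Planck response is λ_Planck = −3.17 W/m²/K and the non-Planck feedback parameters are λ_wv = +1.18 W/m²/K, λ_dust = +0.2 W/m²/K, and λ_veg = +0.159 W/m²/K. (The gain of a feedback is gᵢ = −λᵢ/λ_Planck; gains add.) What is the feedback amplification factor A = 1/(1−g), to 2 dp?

Convert to gains: g_wv = 1.18/3.17 = 0.3722; g_dust = 0.2/3.17 = 0.06309; g_veg = 0.159/3.17 = 0.05016.
Total gain g = 0.48545.
A = 1/(1 − 0.48545) = 1.94.

1.94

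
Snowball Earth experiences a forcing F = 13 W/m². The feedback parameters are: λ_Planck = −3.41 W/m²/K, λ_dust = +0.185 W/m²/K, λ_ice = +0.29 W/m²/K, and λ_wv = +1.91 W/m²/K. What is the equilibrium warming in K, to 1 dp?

Net feedback parameter λ = (−3.41) + (+0.185) + (+0.29) + (+1.91) = -1.025 W/m²/K.
ΔT = −F/λ = −13/(-1.025) = 12.7 K.

12.7 K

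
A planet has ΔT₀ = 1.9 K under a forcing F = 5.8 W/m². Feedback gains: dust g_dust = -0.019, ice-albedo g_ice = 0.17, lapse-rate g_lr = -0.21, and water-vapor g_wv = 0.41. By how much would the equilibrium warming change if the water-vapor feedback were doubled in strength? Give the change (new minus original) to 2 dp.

Original: g = 0.351, ΔT = 1.9/(1−0.351) = 2.9276 K.
With doubled water-vapor: g' = 0.761, ΔT' = 1.9/(1−0.761) = 7.9498 K.
Change = 7.9498 − 2.9276 = 5.02 K.

5.02 K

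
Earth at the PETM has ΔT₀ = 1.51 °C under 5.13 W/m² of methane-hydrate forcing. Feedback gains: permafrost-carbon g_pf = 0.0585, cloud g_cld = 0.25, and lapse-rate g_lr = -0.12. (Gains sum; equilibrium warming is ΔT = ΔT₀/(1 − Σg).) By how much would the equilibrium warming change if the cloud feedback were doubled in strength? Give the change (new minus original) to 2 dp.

Original: g = 0.1885, ΔT = 1.51/(1−0.1885) = 1.8608 °C.
With doubled cloud: g' = 0.4385, ΔT' = 1.51/(1−0.4385) = 2.6892 °C.
Change = 2.6892 − 1.8608 = 0.83 °C.

0.83 °C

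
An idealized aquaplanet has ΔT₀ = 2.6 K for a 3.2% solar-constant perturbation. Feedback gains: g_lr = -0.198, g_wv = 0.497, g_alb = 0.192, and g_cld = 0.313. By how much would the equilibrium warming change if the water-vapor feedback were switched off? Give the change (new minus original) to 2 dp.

-9.51 K

Original: g = 0.804, ΔT = 2.6/(1−0.804) = 13.2653 K.
Without water-vapor: g' = 0.307, ΔT' = 2.6/(1−0.307) = 3.7518 K.
Change = 3.7518 − 13.2653 = -9.51 K.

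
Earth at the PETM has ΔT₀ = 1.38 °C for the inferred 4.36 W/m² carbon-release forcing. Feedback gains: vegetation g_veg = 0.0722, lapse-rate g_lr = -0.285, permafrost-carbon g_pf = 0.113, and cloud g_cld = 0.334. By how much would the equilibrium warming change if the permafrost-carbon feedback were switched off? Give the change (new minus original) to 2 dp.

Original: g = 0.2342, ΔT = 1.38/(1−0.2342) = 1.8020 °C.
Without permafrost-carbon: g' = 0.1212, ΔT' = 1.38/(1−0.1212) = 1.5703 °C.
Change = 1.5703 − 1.8020 = -0.23 °C.

-0.23 °C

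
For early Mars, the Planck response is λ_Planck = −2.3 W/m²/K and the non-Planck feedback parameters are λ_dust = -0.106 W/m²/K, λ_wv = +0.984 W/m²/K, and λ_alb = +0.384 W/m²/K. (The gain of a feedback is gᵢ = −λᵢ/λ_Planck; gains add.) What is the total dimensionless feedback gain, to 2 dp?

0.55

Convert to gains: g_dust = -0.106/2.3 = -0.04609; g_wv = 0.984/2.3 = 0.4278; g_alb = 0.384/2.3 = 0.167.
Total gain g = 0.54871.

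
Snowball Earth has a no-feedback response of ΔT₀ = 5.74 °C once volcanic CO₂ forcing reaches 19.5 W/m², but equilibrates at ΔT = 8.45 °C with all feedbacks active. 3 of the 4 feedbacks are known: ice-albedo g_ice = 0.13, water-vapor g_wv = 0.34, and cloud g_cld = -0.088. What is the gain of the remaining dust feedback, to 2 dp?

-0.06

Amplification A = ΔT/ΔT₀ = 8.45/5.74 = 1.472.
Total gain g = 1 − 1/A = 1 − 1/1.472 = 0.3207.
Known gains sum to 0.13 + 0.34 − 0.088 = 0.382.
g_dust = 0.3207 − 0.382 = -0.06.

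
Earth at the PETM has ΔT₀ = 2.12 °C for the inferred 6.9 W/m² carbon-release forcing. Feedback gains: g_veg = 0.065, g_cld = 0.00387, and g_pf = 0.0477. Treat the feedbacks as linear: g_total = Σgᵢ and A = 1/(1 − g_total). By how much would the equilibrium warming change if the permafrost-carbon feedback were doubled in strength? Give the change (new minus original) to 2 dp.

0.14 °C

Original: g = 0.11657, ΔT = 2.12/(1−0.11657) = 2.3997 °C.
With doubled permafrost-carbon: g' = 0.16427, ΔT' = 2.12/(1−0.16427) = 2.5367 °C.
Change = 2.5367 − 2.3997 = 0.14 °C.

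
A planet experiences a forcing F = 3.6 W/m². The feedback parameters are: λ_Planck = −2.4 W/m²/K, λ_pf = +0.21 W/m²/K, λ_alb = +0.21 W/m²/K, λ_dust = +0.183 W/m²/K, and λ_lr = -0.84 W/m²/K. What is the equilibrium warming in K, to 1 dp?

Net feedback parameter λ = (−2.4) + (+0.21) + (+0.21) + (+0.183) + (-0.84) = -2.637 W/m²/K.
ΔT = −F/λ = −3.6/(-2.637) = 1.4 K.

1.4 K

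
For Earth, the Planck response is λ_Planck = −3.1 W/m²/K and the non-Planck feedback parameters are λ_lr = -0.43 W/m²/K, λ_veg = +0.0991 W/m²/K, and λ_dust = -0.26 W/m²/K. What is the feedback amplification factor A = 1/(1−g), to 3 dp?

0.840

Convert to gains: g_lr = -0.43/3.1 = -0.1387; g_veg = 0.0991/3.1 = 0.03197; g_dust = -0.26/3.1 = -0.08387.
Total gain g = -0.1906.
A = 1/(1 + 0.1906) = 0.840.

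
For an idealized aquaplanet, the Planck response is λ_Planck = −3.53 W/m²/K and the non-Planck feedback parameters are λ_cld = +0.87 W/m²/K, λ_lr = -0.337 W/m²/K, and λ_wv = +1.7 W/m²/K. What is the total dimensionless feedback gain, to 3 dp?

0.633

Convert to gains: g_cld = 0.87/3.53 = 0.2465; g_lr = -0.337/3.53 = -0.09547; g_wv = 1.7/3.53 = 0.4816.
Total gain g = 0.63263.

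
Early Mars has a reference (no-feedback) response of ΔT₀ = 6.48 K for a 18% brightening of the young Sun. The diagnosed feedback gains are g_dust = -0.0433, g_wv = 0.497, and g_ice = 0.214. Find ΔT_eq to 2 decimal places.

Total gain g = -0.0433 + 0.497 + 0.214 = 0.6677.
Amplification A = 1/(1 − 0.6677) = 3.009.
ΔT = 6.48 × 3.009 = 19.50 K.

19.50 K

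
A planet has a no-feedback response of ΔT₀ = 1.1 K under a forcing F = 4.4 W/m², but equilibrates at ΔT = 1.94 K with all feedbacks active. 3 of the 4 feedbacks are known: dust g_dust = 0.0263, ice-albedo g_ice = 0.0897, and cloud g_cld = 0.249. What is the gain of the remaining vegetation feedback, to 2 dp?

Amplification A = ΔT/ΔT₀ = 1.94/1.1 = 1.764.
Total gain g = 1 − 1/A = 1 − 1/1.764 = 0.4331.
Known gains sum to 0.0263 + 0.0897 + 0.249 = 0.365.
g_veg = 0.4331 − 0.365 = 0.07.

0.07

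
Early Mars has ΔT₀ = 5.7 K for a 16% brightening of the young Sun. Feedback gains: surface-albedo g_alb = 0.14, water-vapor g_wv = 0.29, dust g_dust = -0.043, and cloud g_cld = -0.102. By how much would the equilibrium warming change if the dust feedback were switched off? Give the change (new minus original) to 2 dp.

0.51 K

Original: g = 0.285, ΔT = 5.7/(1−0.285) = 7.9720 K.
Without dust: g' = 0.328, ΔT' = 5.7/(1−0.328) = 8.4821 K.
Change = 8.4821 − 7.9720 = 0.51 K.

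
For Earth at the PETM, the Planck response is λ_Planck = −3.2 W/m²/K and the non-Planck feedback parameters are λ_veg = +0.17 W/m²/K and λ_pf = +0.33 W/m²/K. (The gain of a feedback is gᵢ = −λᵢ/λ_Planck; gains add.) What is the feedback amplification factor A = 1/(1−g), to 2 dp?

1.19

Convert to gains: g_veg = 0.17/3.2 = 0.05312; g_pf = 0.33/3.2 = 0.1031.
Total gain g = 0.15622.
A = 1/(1 − 0.15622) = 1.19.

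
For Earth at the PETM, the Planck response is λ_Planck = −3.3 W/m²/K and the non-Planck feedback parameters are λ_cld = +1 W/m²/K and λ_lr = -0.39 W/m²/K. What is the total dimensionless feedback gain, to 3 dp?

0.185

Convert to gains: g_cld = 1/3.3 = 0.303; g_lr = -0.39/3.3 = -0.1182.
Total gain g = 0.1848.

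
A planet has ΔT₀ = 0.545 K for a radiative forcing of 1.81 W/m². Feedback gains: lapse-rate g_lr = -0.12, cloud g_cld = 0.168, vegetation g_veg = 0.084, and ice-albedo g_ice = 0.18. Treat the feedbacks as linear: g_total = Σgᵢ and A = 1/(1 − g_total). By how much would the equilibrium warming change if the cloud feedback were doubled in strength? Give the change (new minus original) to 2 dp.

0.26 K

Original: g = 0.312, ΔT = 0.545/(1−0.312) = 0.7922 K.
With doubled cloud: g' = 0.48, ΔT' = 0.545/(1−0.48) = 1.0481 K.
Change = 1.0481 − 0.7922 = 0.26 K.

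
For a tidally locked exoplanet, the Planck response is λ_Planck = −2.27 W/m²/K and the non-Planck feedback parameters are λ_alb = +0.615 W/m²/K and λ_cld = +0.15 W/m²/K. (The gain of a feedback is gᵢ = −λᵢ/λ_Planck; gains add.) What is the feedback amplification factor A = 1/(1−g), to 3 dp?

1.508

Convert to gains: g_alb = 0.615/2.27 = 0.2709; g_cld = 0.15/2.27 = 0.06608.
Total gain g = 0.33698.
A = 1/(1 − 0.33698) = 1.508.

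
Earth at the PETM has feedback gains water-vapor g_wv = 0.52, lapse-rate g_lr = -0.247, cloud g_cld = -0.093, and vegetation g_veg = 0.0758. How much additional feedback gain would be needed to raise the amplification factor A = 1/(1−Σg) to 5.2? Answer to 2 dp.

0.55

Current total gain = 0.2558.
Target gain for A = 5.2: g* = 1 − 1/5.2 = 0.8077.
Additional gain needed = 0.8077 − 0.2558 = 0.55.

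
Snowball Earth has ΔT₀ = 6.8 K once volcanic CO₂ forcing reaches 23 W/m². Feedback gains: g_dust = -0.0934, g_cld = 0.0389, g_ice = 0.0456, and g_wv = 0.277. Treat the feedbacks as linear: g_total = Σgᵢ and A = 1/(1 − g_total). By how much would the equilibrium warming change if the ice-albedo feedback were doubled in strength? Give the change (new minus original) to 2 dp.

0.62 K

Original: g = 0.2681, ΔT = 6.8/(1−0.2681) = 9.2909 K.
With doubled ice-albedo: g' = 0.3137, ΔT' = 6.8/(1−0.3137) = 9.9082 K.
Change = 9.9082 − 9.2909 = 0.62 K.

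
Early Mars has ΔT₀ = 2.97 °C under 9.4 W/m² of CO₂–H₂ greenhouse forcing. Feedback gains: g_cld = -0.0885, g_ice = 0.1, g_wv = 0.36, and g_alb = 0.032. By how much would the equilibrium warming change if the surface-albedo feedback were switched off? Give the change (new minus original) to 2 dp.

Original: g = 0.4035, ΔT = 2.97/(1−0.4035) = 4.9790 °C.
Without surface-albedo: g' = 0.3715, ΔT' = 2.97/(1−0.3715) = 4.7255 °C.
Change = 4.7255 − 4.9790 = -0.25 °C.

-0.25 °C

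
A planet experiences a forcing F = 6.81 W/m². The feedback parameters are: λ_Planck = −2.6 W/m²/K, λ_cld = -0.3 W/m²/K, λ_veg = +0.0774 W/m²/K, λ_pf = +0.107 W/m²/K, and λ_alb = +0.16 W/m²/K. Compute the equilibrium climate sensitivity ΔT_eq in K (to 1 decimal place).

Net feedback parameter λ = (−2.6) + (-0.3) + (+0.0774) + (+0.107) + (+0.16) = -2.5556 W/m²/K.
ΔT = −F/λ = −6.81/(-2.5556) = 2.7 K.

2.7 K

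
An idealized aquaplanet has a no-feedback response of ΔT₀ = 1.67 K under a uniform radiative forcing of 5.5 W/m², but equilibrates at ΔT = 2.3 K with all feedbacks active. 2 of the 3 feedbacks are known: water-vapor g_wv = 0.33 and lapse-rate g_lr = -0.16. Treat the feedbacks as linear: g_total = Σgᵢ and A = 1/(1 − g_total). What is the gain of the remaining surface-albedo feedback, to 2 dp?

0.10

Amplification A = ΔT/ΔT₀ = 2.3/1.67 = 1.377.
Total gain g = 1 − 1/A = 1 − 1/1.377 = 0.2738.
Known gains sum to 0.33 − 0.16 = 0.17.
g_alb = 0.2738 − 0.17 = 0.10.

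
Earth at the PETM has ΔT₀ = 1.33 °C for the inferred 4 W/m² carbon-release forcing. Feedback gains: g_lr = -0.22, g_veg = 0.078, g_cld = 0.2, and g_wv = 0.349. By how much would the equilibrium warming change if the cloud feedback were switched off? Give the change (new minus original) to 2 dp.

-0.57 °C

Original: g = 0.407, ΔT = 1.33/(1−0.407) = 2.2428 °C.
Without cloud: g' = 0.207, ΔT' = 1.33/(1−0.207) = 1.6772 °C.
Change = 1.6772 − 2.2428 = -0.57 °C.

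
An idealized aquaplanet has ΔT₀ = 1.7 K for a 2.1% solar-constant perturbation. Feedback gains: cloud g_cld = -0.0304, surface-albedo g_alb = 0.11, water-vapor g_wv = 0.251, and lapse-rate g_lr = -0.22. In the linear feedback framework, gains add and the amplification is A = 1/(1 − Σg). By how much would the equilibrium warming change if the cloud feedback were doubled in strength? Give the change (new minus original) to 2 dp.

-0.06 K

Original: g = 0.1106, ΔT = 1.7/(1−0.1106) = 1.9114 K.
With doubled cloud: g' = 0.0802, ΔT' = 1.7/(1−0.0802) = 1.8482 K.
Change = 1.8482 − 1.9114 = -0.06 K.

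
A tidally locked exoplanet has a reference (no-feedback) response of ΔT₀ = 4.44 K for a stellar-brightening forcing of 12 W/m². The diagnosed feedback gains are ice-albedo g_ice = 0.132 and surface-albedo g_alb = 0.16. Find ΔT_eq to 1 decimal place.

6.3 K

Total gain g = 0.132 + 0.16 = 0.292.
Amplification A = 1/(1 − 0.292) = 1.412.
ΔT = 4.44 × 1.412 = 6.3 K.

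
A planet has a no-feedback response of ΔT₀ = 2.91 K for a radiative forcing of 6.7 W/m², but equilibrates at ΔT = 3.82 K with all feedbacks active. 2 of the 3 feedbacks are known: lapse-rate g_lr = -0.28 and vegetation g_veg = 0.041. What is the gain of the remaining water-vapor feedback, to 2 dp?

0.48

Amplification A = ΔT/ΔT₀ = 3.82/2.91 = 1.313.
Total gain g = 1 − 1/A = 1 − 1/1.313 = 0.2384.
Known gains sum to -0.28 + 0.041 = -0.239.
g_wv = 0.2384 + 0.239 = 0.48.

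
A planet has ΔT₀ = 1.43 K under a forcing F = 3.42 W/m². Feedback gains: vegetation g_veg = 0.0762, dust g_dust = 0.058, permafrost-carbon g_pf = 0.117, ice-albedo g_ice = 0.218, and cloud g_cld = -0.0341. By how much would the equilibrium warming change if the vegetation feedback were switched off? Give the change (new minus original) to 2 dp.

Original: g = 0.4351, ΔT = 1.43/(1−0.4351) = 2.5314 K.
Without vegetation: g' = 0.3589, ΔT' = 1.43/(1−0.3589) = 2.2305 K.
Change = 2.2305 − 2.5314 = -0.30 K.

-0.30 K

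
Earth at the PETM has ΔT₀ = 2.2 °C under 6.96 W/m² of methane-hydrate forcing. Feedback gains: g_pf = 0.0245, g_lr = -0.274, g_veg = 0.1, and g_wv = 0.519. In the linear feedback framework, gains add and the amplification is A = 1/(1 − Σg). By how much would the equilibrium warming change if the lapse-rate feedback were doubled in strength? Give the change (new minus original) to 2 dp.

-1.06 °C

Original: g = 0.3695, ΔT = 2.2/(1−0.3695) = 3.4893 °C.
With doubled lapse-rate: g' = 0.0955, ΔT' = 2.2/(1−0.0955) = 2.4323 °C.
Change = 2.4323 − 3.4893 = -1.06 °C.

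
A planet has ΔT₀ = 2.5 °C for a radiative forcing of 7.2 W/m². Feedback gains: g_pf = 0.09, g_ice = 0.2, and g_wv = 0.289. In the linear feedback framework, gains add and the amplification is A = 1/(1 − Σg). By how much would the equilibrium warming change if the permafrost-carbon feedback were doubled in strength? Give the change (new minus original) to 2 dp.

Original: g = 0.579, ΔT = 2.5/(1−0.579) = 5.9382 °C.
With doubled permafrost-carbon: g' = 0.669, ΔT' = 2.5/(1−0.669) = 7.5529 °C.
Change = 7.5529 − 5.9382 = 1.61 °C.

1.61 °C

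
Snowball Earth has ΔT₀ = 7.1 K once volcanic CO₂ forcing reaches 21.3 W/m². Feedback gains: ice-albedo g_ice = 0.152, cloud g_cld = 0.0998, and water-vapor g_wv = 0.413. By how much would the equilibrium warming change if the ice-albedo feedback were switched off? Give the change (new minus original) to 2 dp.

Original: g = 0.6648, ΔT = 7.1/(1−0.6648) = 21.1814 K.
Without ice-albedo: g' = 0.5128, ΔT' = 7.1/(1−0.5128) = 14.5731 K.
Change = 14.5731 − 21.1814 = -6.61 K.

-6.61 K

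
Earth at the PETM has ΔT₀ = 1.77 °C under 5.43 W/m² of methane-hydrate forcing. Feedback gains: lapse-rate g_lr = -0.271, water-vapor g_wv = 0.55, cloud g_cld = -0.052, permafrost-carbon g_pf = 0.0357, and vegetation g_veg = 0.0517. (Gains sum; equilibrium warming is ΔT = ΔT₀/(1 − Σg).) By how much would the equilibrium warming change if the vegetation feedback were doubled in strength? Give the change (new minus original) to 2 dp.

Original: g = 0.3144, ΔT = 1.77/(1−0.3144) = 2.5817 °C.
With doubled vegetation: g' = 0.3661, ΔT' = 1.77/(1−0.3661) = 2.7922 °C.
Change = 2.7922 − 2.5817 = 0.21 °C.

0.21 °C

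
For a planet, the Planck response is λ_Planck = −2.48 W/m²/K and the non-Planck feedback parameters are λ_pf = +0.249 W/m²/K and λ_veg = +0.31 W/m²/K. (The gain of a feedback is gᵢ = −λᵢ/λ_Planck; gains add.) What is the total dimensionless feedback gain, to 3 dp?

0.225

Convert to gains: g_pf = 0.249/2.48 = 0.1004; g_veg = 0.31/2.48 = 0.125.
Total gain g = 0.2254.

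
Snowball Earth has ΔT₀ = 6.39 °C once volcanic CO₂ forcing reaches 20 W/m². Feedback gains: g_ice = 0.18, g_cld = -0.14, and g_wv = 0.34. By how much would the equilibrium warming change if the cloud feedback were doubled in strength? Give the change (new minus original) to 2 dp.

-1.90 °C

Original: g = 0.38, ΔT = 6.39/(1−0.38) = 10.3065 °C.
With doubled cloud: g' = 0.24, ΔT' = 6.39/(1−0.24) = 8.4079 °C.
Change = 8.4079 − 10.3065 = -1.90 °C.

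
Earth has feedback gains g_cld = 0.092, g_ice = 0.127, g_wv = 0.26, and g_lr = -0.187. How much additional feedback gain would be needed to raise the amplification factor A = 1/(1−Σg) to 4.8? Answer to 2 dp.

Current total gain = 0.292.
Target gain for A = 4.8: g* = 1 − 1/4.8 = 0.7917.
Additional gain needed = 0.7917 − 0.292 = 0.50.

0.50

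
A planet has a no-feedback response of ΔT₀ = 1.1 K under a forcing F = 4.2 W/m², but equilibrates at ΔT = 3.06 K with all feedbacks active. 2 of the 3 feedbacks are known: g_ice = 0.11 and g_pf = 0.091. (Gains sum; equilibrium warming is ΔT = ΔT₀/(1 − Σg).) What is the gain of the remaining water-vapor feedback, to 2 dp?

Amplification A = ΔT/ΔT₀ = 3.06/1.1 = 2.782.
Total gain g = 1 − 1/A = 1 − 1/2.782 = 0.6405.
Known gains sum to 0.11 + 0.091 = 0.201.
g_wv = 0.6405 − 0.201 = 0.44.

0.44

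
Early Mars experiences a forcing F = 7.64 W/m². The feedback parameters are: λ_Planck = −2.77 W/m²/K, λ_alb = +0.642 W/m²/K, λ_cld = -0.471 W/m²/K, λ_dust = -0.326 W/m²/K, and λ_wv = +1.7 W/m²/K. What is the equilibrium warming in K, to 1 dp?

Net feedback parameter λ = (−2.77) + (+0.642) + (-0.471) + (-0.326) + (+1.7) = -1.225 W/m²/K.
ΔT = −F/λ = −7.64/(-1.225) = 6.2 K.

6.2 K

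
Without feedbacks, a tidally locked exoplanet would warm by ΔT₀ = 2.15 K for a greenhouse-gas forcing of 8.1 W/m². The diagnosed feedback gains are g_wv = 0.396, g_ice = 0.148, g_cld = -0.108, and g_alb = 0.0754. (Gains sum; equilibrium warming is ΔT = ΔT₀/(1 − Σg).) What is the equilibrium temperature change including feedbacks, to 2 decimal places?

4.40 K

Total gain g = 0.396 + 0.148 − 0.108 + 0.0754 = 0.5114.
Amplification A = 1/(1 − 0.5114) = 2.047.
ΔT = 2.15 × 2.047 = 4.40 K.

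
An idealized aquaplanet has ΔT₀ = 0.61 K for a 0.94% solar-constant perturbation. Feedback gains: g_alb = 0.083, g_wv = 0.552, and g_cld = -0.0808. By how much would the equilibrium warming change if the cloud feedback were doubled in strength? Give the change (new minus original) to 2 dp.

Original: g = 0.5542, ΔT = 0.61/(1−0.5542) = 1.3683 K.
With doubled cloud: g' = 0.4734, ΔT' = 0.61/(1−0.4734) = 1.1584 K.
Change = 1.1584 − 1.3683 = -0.21 K.

-0.21 K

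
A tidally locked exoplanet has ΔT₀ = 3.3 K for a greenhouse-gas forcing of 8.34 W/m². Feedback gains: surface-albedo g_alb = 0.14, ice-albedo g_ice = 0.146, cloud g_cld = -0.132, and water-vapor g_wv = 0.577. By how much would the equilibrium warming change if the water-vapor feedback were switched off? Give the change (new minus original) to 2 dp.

-8.37 K

Original: g = 0.731, ΔT = 3.3/(1−0.731) = 12.2677 K.
Without water-vapor: g' = 0.154, ΔT' = 3.3/(1−0.154) = 3.9007 K.
Change = 3.9007 − 12.2677 = -8.37 K.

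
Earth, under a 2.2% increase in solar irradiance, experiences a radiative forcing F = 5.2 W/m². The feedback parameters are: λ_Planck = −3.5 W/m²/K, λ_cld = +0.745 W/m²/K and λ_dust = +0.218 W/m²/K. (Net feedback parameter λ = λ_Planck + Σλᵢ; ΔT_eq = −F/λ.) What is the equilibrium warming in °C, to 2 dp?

2.05 °C

Net feedback parameter λ = (−3.5) + (+0.745) + (+0.218) = -2.537 W/m²/K.
ΔT = −F/λ = −5.2/(-2.537) = 2.05 °C.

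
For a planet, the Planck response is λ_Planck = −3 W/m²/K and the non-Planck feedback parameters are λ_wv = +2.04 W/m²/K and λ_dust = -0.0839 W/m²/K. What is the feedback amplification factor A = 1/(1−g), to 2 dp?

2.87

Convert to gains: g_wv = 2.04/3 = 0.68; g_dust = -0.0839/3 = -0.02797.
Total gain g = 0.65203.
A = 1/(1 − 0.65203) = 2.87.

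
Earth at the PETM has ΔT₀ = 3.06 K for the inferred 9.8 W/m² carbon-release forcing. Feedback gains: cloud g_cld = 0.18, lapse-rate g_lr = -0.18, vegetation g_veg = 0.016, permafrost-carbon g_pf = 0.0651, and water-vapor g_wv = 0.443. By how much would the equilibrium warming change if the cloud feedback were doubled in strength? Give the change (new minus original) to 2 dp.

3.91 K

Original: g = 0.5241, ΔT = 3.06/(1−0.5241) = 6.4299 K.
With doubled cloud: g' = 0.7041, ΔT' = 3.06/(1−0.7041) = 10.3413 K.
Change = 10.3413 − 6.4299 = 3.91 K.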